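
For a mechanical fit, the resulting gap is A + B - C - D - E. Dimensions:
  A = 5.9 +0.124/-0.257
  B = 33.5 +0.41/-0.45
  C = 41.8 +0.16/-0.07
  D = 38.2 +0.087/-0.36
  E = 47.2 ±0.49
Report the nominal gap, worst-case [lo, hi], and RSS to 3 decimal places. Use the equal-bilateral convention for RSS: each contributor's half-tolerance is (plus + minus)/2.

Stack each dimension's contribution:
  +A: nom +5.900 → Σnom=5.900; wc +0.124/-0.257 → slack +0.124/-0.257; half-tol=0.191, Σhalf²=0.036290
  +B: nom +33.500 → Σnom=39.400; wc +0.410/-0.450 → slack +0.534/-0.707; half-tol=0.430, Σhalf²=0.221190
  -C: nom -41.800 → Σnom=-2.400; wc +0.070/-0.160 → slack +0.604/-0.867; half-tol=0.115, Σhalf²=0.234415
  -D: nom -38.200 → Σnom=-40.600; wc +0.360/-0.087 → slack +0.964/-0.954; half-tol=0.223, Σhalf²=0.284367
  -E: nom -47.200 → Σnom=-87.800; wc +0.490/-0.490 → slack +1.454/-1.444; half-tol=0.490, Σhalf²=0.524467
Nominal = -87.800. Worst-case = [-87.800 - 1.444, -87.800 + 1.454] = [-89.244, -86.346]. RSS = √0.524467 = 0.724.

nominal=-87.800 wc=[-89.244,-86.346] rss=0.724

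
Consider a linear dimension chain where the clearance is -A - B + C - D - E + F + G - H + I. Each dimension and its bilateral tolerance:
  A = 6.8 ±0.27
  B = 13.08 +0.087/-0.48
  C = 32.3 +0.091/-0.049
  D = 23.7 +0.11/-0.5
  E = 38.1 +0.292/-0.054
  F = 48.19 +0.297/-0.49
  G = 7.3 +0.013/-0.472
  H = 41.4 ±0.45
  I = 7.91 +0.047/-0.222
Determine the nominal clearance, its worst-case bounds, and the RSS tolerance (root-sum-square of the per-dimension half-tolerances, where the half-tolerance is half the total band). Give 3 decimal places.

Stack each dimension's contribution:
  -A: nom -6.800 → Σnom=-6.800; wc +0.270/-0.270 → slack +0.270/-0.270; half-tol=0.270, Σhalf²=0.072900
  -B: nom -13.080 → Σnom=-19.880; wc +0.480/-0.087 → slack +0.750/-0.357; half-tol=0.283, Σhalf²=0.153272
  +C: nom +32.300 → Σnom=12.420; wc +0.091/-0.049 → slack +0.841/-0.406; half-tol=0.070, Σhalf²=0.158172
  -D: nom -23.700 → Σnom=-11.280; wc +0.500/-0.110 → slack +1.341/-0.516; half-tol=0.305, Σhalf²=0.251197
  -E: nom -38.100 → Σnom=-49.380; wc +0.054/-0.292 → slack +1.395/-0.808; half-tol=0.173, Σhalf²=0.281126
  +F: nom +48.190 → Σnom=-1.190; wc +0.297/-0.490 → slack +1.692/-1.298; half-tol=0.393, Σhalf²=0.435968
  +G: nom +7.300 → Σnom=6.110; wc +0.013/-0.472 → slack +1.705/-1.770; half-tol=0.242, Σhalf²=0.494775
  -H: nom -41.400 → Σnom=-35.290; wc +0.450/-0.450 → slack +2.155/-2.220; half-tol=0.450, Σhalf²=0.697275
  +I: nom +7.910 → Σnom=-27.380; wc +0.047/-0.222 → slack +2.202/-2.442; half-tol=0.135, Σhalf²=0.715365
Nominal = -27.380. Worst-case = [-27.380 - 2.442, -27.380 + 2.202] = [-29.822, -25.178]. RSS = √0.715365 = 0.846.

nominal=-27.380 wc=[-29.822,-25.178] rss=0.846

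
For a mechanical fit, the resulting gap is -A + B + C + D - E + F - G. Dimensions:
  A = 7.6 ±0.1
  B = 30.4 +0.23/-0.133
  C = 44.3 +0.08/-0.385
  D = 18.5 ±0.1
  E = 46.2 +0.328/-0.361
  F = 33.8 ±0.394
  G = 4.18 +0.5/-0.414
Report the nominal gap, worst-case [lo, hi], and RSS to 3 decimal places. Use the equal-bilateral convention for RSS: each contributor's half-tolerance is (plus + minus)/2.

nominal=69.020 wc=[67.080,70.699] rss=0.768

Stack each dimension's contribution:
  -A: nom -7.600 → Σnom=-7.600; wc +0.100/-0.100 → slack +0.100/-0.100; half-tol=0.100, Σhalf²=0.010000
  +B: nom +30.400 → Σnom=22.800; wc +0.230/-0.133 → slack +0.330/-0.233; half-tol=0.181, Σhalf²=0.042942
  +C: nom +44.300 → Σnom=67.100; wc +0.080/-0.385 → slack +0.410/-0.618; half-tol=0.233, Σhalf²=0.096999
  +D: nom +18.500 → Σnom=85.600; wc +0.100/-0.100 → slack +0.510/-0.718; half-tol=0.100, Σhalf²=0.106999
  -E: nom -46.200 → Σnom=39.400; wc +0.361/-0.328 → slack +0.871/-1.046; half-tol=0.345, Σhalf²=0.225679
  +F: nom +33.800 → Σnom=73.200; wc +0.394/-0.394 → slack +1.265/-1.440; half-tol=0.394, Σhalf²=0.380915
  -G: nom -4.180 → Σnom=69.020; wc +0.414/-0.500 → slack +1.679/-1.940; half-tol=0.457, Σhalf²=0.589764
Nominal = 69.020. Worst-case = [69.020 - 1.940, 69.020 + 1.679] = [67.080, 70.699]. RSS = √0.589764 = 0.768.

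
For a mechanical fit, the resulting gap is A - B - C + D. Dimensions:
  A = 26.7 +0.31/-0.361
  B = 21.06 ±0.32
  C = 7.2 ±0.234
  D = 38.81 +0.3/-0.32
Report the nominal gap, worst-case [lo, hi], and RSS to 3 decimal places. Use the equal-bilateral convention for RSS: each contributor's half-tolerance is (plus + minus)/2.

nominal=37.250 wc=[36.015,38.414] rss=0.605

Stack each dimension's contribution:
  +A: nom +26.700 → Σnom=26.700; wc +0.310/-0.361 → slack +0.310/-0.361; half-tol=0.336, Σhalf²=0.112560
  -B: nom -21.060 → Σnom=5.640; wc +0.320/-0.320 → slack +0.630/-0.681; half-tol=0.320, Σhalf²=0.214960
  -C: nom -7.200 → Σnom=-1.560; wc +0.234/-0.234 → slack +0.864/-0.915; half-tol=0.234, Σhalf²=0.269716
  +D: nom +38.810 → Σnom=37.250; wc +0.300/-0.320 → slack +1.164/-1.235; half-tol=0.310, Σhalf²=0.365816
Nominal = 37.250. Worst-case = [37.250 - 1.235, 37.250 + 1.164] = [36.015, 38.414]. RSS = √0.365816 = 0.605.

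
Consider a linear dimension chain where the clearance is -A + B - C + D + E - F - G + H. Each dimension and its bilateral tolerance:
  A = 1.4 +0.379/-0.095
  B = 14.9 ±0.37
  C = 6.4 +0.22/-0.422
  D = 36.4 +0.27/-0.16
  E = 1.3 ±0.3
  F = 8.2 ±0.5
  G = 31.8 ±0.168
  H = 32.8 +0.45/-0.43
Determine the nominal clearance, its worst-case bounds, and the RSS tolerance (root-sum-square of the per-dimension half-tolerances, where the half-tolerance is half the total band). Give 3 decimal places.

Stack each dimension's contribution:
  -A: nom -1.400 → Σnom=-1.400; wc +0.095/-0.379 → slack +0.095/-0.379; half-tol=0.237, Σhalf²=0.056169
  +B: nom +14.900 → Σnom=13.500; wc +0.370/-0.370 → slack +0.465/-0.749; half-tol=0.370, Σhalf²=0.193069
  -C: nom -6.400 → Σnom=7.100; wc +0.422/-0.220 → slack +0.887/-0.969; half-tol=0.321, Σhalf²=0.296110
  +D: nom +36.400 → Σnom=43.500; wc +0.270/-0.160 → slack +1.157/-1.129; half-tol=0.215, Σhalf²=0.342335
  +E: nom +1.300 → Σnom=44.800; wc +0.300/-0.300 → slack +1.457/-1.429; half-tol=0.300, Σhalf²=0.432335
  -F: nom -8.200 → Σnom=36.600; wc +0.500/-0.500 → slack +1.957/-1.929; half-tol=0.500, Σhalf²=0.682335
  -G: nom -31.800 → Σnom=4.800; wc +0.168/-0.168 → slack +2.125/-2.097; half-tol=0.168, Σhalf²=0.710559
  +H: nom +32.800 → Σnom=37.600; wc +0.450/-0.430 → slack +2.575/-2.527; half-tol=0.440, Σhalf²=0.904159
Nominal = 37.600. Worst-case = [37.600 - 2.527, 37.600 + 2.575] = [35.073, 40.175]. RSS = √0.904159 = 0.951.

nominal=37.600 wc=[35.073,40.175] rss=0.951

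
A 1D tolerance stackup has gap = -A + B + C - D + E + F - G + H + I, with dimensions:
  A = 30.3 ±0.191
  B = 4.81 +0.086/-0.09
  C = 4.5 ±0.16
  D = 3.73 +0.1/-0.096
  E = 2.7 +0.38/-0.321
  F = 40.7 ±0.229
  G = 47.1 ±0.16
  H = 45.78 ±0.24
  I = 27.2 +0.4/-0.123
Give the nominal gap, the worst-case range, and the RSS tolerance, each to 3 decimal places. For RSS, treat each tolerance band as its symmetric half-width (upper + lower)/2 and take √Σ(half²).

Stack each dimension's contribution:
  -A: nom -30.300 → Σnom=-30.300; wc +0.191/-0.191 → slack +0.191/-0.191; half-tol=0.191, Σhalf²=0.036481
  +B: nom +4.810 → Σnom=-25.490; wc +0.086/-0.090 → slack +0.277/-0.281; half-tol=0.088, Σhalf²=0.044225
  +C: nom +4.500 → Σnom=-20.990; wc +0.160/-0.160 → slack +0.437/-0.441; half-tol=0.160, Σhalf²=0.069825
  -D: nom -3.730 → Σnom=-24.720; wc +0.096/-0.100 → slack +0.533/-0.541; half-tol=0.098, Σhalf²=0.079429
  +E: nom +2.700 → Σnom=-22.020; wc +0.380/-0.321 → slack +0.913/-0.862; half-tol=0.351, Σhalf²=0.202279
  +F: nom +40.700 → Σnom=18.680; wc +0.229/-0.229 → slack +1.142/-1.091; half-tol=0.229, Σhalf²=0.254720
  -G: nom -47.100 → Σnom=-28.420; wc +0.160/-0.160 → slack +1.302/-1.251; half-tol=0.160, Σhalf²=0.280320
  +H: nom +45.780 → Σnom=17.360; wc +0.240/-0.240 → slack +1.542/-1.491; half-tol=0.240, Σhalf²=0.337920
  +I: nom +27.200 → Σnom=44.560; wc +0.400/-0.123 → slack +1.942/-1.614; half-tol=0.262, Σhalf²=0.406303
Nominal = 44.560. Worst-case = [44.560 - 1.614, 44.560 + 1.942] = [42.946, 46.502]. RSS = √0.406303 = 0.637.

nominal=44.560 wc=[42.946,46.502] rss=0.637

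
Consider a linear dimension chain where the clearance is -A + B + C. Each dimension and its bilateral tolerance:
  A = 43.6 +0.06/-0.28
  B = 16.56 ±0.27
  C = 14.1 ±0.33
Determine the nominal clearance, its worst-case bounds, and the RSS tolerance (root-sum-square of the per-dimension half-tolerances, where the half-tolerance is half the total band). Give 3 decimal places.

nominal=-12.940 wc=[-13.600,-12.060] rss=0.459

Stack each dimension's contribution:
  -A: nom -43.600 → Σnom=-43.600; wc +0.280/-0.060 → slack +0.280/-0.060; half-tol=0.170, Σhalf²=0.028900
  +B: nom +16.560 → Σnom=-27.040; wc +0.270/-0.270 → slack +0.550/-0.330; half-tol=0.270, Σhalf²=0.101800
  +C: nom +14.100 → Σnom=-12.940; wc +0.330/-0.330 → slack +0.880/-0.660; half-tol=0.330, Σhalf²=0.210700
Nominal = -12.940. Worst-case = [-12.940 - 0.660, -12.940 + 0.880] = [-13.600, -12.060]. RSS = √0.210700 = 0.459.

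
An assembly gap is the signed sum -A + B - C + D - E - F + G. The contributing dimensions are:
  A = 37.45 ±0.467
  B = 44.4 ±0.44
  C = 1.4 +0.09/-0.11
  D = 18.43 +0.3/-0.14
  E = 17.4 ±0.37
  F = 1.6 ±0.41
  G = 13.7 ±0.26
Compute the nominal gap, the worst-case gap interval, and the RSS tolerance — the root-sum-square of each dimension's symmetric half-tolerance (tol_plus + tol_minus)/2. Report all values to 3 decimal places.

Stack each dimension's contribution:
  -A: nom -37.450 → Σnom=-37.450; wc +0.467/-0.467 → slack +0.467/-0.467; half-tol=0.467, Σhalf²=0.218089
  +B: nom +44.400 → Σnom=6.950; wc +0.440/-0.440 → slack +0.907/-0.907; half-tol=0.440, Σhalf²=0.411689
  -C: nom -1.400 → Σnom=5.550; wc +0.110/-0.090 → slack +1.017/-0.997; half-tol=0.100, Σhalf²=0.421689
  +D: nom +18.430 → Σnom=23.980; wc +0.300/-0.140 → slack +1.317/-1.137; half-tol=0.220, Σhalf²=0.470089
  -E: nom -17.400 → Σnom=6.580; wc +0.370/-0.370 → slack +1.687/-1.507; half-tol=0.370, Σhalf²=0.606989
  -F: nom -1.600 → Σnom=4.980; wc +0.410/-0.410 → slack +2.097/-1.917; half-tol=0.410, Σhalf²=0.775089
  +G: nom +13.700 → Σnom=18.680; wc +0.260/-0.260 → slack +2.357/-2.177; half-tol=0.260, Σhalf²=0.842689
Nominal = 18.680. Worst-case = [18.680 - 2.177, 18.680 + 2.357] = [16.503, 21.037]. RSS = √0.842689 = 0.918.

nominal=18.680 wc=[16.503,21.037] rss=0.918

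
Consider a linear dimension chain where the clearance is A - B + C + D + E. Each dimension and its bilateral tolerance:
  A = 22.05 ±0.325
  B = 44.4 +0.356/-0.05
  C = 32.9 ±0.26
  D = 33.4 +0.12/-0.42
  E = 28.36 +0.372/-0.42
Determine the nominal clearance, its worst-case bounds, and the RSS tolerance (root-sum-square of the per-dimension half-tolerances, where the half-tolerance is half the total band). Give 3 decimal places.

Stack each dimension's contribution:
  +A: nom +22.050 → Σnom=22.050; wc +0.325/-0.325 → slack +0.325/-0.325; half-tol=0.325, Σhalf²=0.105625
  -B: nom -44.400 → Σnom=-22.350; wc +0.050/-0.356 → slack +0.375/-0.681; half-tol=0.203, Σhalf²=0.146834
  +C: nom +32.900 → Σnom=10.550; wc +0.260/-0.260 → slack +0.635/-0.941; half-tol=0.260, Σhalf²=0.214434
  +D: nom +33.400 → Σnom=43.950; wc +0.120/-0.420 → slack +0.755/-1.361; half-tol=0.270, Σhalf²=0.287334
  +E: nom +28.360 → Σnom=72.310; wc +0.372/-0.420 → slack +1.127/-1.781; half-tol=0.396, Σhalf²=0.444150
Nominal = 72.310. Worst-case = [72.310 - 1.781, 72.310 + 1.127] = [70.529, 73.437]. RSS = √0.444150 = 0.666.

nominal=72.310 wc=[70.529,73.437] rss=0.666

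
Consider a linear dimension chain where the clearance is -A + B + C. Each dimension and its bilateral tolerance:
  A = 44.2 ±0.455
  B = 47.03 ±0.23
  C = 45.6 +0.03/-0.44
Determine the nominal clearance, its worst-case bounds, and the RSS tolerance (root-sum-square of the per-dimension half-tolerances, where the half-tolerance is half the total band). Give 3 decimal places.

Stack each dimension's contribution:
  -A: nom -44.200 → Σnom=-44.200; wc +0.455/-0.455 → slack +0.455/-0.455; half-tol=0.455, Σhalf²=0.207025
  +B: nom +47.030 → Σnom=2.830; wc +0.230/-0.230 → slack +0.685/-0.685; half-tol=0.230, Σhalf²=0.259925
  +C: nom +45.600 → Σnom=48.430; wc +0.030/-0.440 → slack +0.715/-1.125; half-tol=0.235, Σhalf²=0.315150
Nominal = 48.430. Worst-case = [48.430 - 1.125, 48.430 + 0.715] = [47.305, 49.145]. RSS = √0.315150 = 0.561.

nominal=48.430 wc=[47.305,49.145] rss=0.561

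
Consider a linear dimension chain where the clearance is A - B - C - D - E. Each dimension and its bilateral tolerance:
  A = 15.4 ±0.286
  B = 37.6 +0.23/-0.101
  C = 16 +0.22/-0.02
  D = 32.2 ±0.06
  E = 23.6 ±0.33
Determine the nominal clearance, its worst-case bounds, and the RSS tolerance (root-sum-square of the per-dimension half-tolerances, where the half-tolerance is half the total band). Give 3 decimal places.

nominal=-94.000 wc=[-95.126,-93.203] rss=0.486

Stack each dimension's contribution:
  +A: nom +15.400 → Σnom=15.400; wc +0.286/-0.286 → slack +0.286/-0.286; half-tol=0.286, Σhalf²=0.081796
  -B: nom -37.600 → Σnom=-22.200; wc +0.101/-0.230 → slack +0.387/-0.516; half-tol=0.166, Σhalf²=0.109186
  -C: nom -16.000 → Σnom=-38.200; wc +0.020/-0.220 → slack +0.407/-0.736; half-tol=0.120, Σhalf²=0.123586
  -D: nom -32.200 → Σnom=-70.400; wc +0.060/-0.060 → slack +0.467/-0.796; half-tol=0.060, Σhalf²=0.127186
  -E: nom -23.600 → Σnom=-94.000; wc +0.330/-0.330 → slack +0.797/-1.126; half-tol=0.330, Σhalf²=0.236086
Nominal = -94.000. Worst-case = [-94.000 - 1.126, -94.000 + 0.797] = [-95.126, -93.203]. RSS = √0.236086 = 0.486.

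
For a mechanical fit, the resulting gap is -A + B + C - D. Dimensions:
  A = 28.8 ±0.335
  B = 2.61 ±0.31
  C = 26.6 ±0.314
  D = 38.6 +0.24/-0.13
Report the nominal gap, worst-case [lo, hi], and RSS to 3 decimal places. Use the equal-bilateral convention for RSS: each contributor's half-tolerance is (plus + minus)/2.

nominal=-38.190 wc=[-39.389,-37.101] rss=0.584

Stack each dimension's contribution:
  -A: nom -28.800 → Σnom=-28.800; wc +0.335/-0.335 → slack +0.335/-0.335; half-tol=0.335, Σhalf²=0.112225
  +B: nom +2.610 → Σnom=-26.190; wc +0.310/-0.310 → slack +0.645/-0.645; half-tol=0.310, Σhalf²=0.208325
  +C: nom +26.600 → Σnom=0.410; wc +0.314/-0.314 → slack +0.959/-0.959; half-tol=0.314, Σhalf²=0.306921
  -D: nom -38.600 → Σnom=-38.190; wc +0.130/-0.240 → slack +1.089/-1.199; half-tol=0.185, Σhalf²=0.341146
Nominal = -38.190. Worst-case = [-38.190 - 1.199, -38.190 + 1.089] = [-39.389, -37.101]. RSS = √0.341146 = 0.584.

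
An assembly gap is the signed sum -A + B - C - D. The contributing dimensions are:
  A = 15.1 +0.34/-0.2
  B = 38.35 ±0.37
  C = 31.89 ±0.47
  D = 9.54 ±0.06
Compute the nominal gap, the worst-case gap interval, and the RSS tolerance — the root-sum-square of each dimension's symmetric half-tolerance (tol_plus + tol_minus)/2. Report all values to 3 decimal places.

Stack each dimension's contribution:
  -A: nom -15.100 → Σnom=-15.100; wc +0.200/-0.340 → slack +0.200/-0.340; half-tol=0.270, Σhalf²=0.072900
  +B: nom +38.350 → Σnom=23.250; wc +0.370/-0.370 → slack +0.570/-0.710; half-tol=0.370, Σhalf²=0.209800
  -C: nom -31.890 → Σnom=-8.640; wc +0.470/-0.470 → slack +1.040/-1.180; half-tol=0.470, Σhalf²=0.430700
  -D: nom -9.540 → Σnom=-18.180; wc +0.060/-0.060 → slack +1.100/-1.240; half-tol=0.060, Σhalf²=0.434300
Nominal = -18.180. Worst-case = [-18.180 - 1.240, -18.180 + 1.100] = [-19.420, -17.080]. RSS = √0.434300 = 0.659.

nominal=-18.180 wc=[-19.420,-17.080] rss=0.659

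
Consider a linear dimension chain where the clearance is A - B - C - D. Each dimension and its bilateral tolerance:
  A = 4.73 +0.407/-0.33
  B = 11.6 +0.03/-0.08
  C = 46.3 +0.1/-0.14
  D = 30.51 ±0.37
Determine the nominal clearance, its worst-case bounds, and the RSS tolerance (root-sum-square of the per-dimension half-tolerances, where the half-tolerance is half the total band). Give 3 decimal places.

nominal=-83.680 wc=[-84.510,-82.683] rss=0.539

Stack each dimension's contribution:
  +A: nom +4.730 → Σnom=4.730; wc +0.407/-0.330 → slack +0.407/-0.330; half-tol=0.368, Σhalf²=0.135792
  -B: nom -11.600 → Σnom=-6.870; wc +0.080/-0.030 → slack +0.487/-0.360; half-tol=0.055, Σhalf²=0.138817
  -C: nom -46.300 → Σnom=-53.170; wc +0.140/-0.100 → slack +0.627/-0.460; half-tol=0.120, Σhalf²=0.153217
  -D: nom -30.510 → Σnom=-83.680; wc +0.370/-0.370 → slack +0.997/-0.830; half-tol=0.370, Σhalf²=0.290117
Nominal = -83.680. Worst-case = [-83.680 - 0.830, -83.680 + 0.997] = [-84.510, -82.683]. RSS = √0.290117 = 0.539.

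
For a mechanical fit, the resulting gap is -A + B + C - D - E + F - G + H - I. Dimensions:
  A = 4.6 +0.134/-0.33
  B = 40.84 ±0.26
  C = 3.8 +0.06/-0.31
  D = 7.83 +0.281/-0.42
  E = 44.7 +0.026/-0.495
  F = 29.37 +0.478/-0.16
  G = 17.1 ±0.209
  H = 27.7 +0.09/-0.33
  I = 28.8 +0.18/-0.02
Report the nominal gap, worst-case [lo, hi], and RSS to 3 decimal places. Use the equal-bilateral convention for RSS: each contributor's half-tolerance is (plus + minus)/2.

Stack each dimension's contribution:
  -A: nom -4.600 → Σnom=-4.600; wc +0.330/-0.134 → slack +0.330/-0.134; half-tol=0.232, Σhalf²=0.053824
  +B: nom +40.840 → Σnom=36.240; wc +0.260/-0.260 → slack +0.590/-0.394; half-tol=0.260, Σhalf²=0.121424
  +C: nom +3.800 → Σnom=40.040; wc +0.060/-0.310 → slack +0.650/-0.704; half-tol=0.185, Σhalf²=0.155649
  -D: nom -7.830 → Σnom=32.210; wc +0.420/-0.281 → slack +1.070/-0.985; half-tol=0.351, Σhalf²=0.278499
  -E: nom -44.700 → Σnom=-12.490; wc +0.495/-0.026 → slack +1.565/-1.011; half-tol=0.261, Σhalf²=0.346360
  +F: nom +29.370 → Σnom=16.880; wc +0.478/-0.160 → slack +2.043/-1.171; half-tol=0.319, Σhalf²=0.448121
  -G: nom -17.100 → Σnom=-0.220; wc +0.209/-0.209 → slack +2.252/-1.380; half-tol=0.209, Σhalf²=0.491802
  +H: nom +27.700 → Σnom=27.480; wc +0.090/-0.330 → slack +2.342/-1.710; half-tol=0.210, Σhalf²=0.535902
  -I: nom -28.800 → Σnom=-1.320; wc +0.020/-0.180 → slack +2.362/-1.890; half-tol=0.100, Σhalf²=0.545902
Nominal = -1.320. Worst-case = [-1.320 - 1.890, -1.320 + 2.362] = [-3.210, 1.042]. RSS = √0.545902 = 0.739.

nominal=-1.320 wc=[-3.210,1.042] rss=0.739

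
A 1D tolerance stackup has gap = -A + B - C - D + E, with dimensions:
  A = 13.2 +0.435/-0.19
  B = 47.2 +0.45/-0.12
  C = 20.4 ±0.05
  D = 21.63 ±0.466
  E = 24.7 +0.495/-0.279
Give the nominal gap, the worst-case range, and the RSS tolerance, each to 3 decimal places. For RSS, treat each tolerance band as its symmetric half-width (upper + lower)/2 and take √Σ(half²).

Stack each dimension's contribution:
  -A: nom -13.200 → Σnom=-13.200; wc +0.190/-0.435 → slack +0.190/-0.435; half-tol=0.312, Σhalf²=0.097656
  +B: nom +47.200 → Σnom=34.000; wc +0.450/-0.120 → slack +0.640/-0.555; half-tol=0.285, Σhalf²=0.178881
  -C: nom -20.400 → Σnom=13.600; wc +0.050/-0.050 → slack +0.690/-0.605; half-tol=0.050, Σhalf²=0.181381
  -D: nom -21.630 → Σnom=-8.030; wc +0.466/-0.466 → slack +1.156/-1.071; half-tol=0.466, Σhalf²=0.398537
  +E: nom +24.700 → Σnom=16.670; wc +0.495/-0.279 → slack +1.651/-1.350; half-tol=0.387, Σhalf²=0.548306
Nominal = 16.670. Worst-case = [16.670 - 1.350, 16.670 + 1.651] = [15.320, 18.321]. RSS = √0.548306 = 0.740.

nominal=16.670 wc=[15.320,18.321] rss=0.740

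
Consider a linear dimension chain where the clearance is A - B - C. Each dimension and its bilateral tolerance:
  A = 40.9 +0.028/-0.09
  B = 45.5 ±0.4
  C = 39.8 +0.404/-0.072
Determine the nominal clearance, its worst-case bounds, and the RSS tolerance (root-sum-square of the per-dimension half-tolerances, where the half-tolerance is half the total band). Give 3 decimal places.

nominal=-44.400 wc=[-45.294,-43.900] rss=0.469

Stack each dimension's contribution:
  +A: nom +40.900 → Σnom=40.900; wc +0.028/-0.090 → slack +0.028/-0.090; half-tol=0.059, Σhalf²=0.003481
  -B: nom -45.500 → Σnom=-4.600; wc +0.400/-0.400 → slack +0.428/-0.490; half-tol=0.400, Σhalf²=0.163481
  -C: nom -39.800 → Σnom=-44.400; wc +0.072/-0.404 → slack +0.500/-0.894; half-tol=0.238, Σhalf²=0.220125
Nominal = -44.400. Worst-case = [-44.400 - 0.894, -44.400 + 0.500] = [-45.294, -43.900]. RSS = √0.220125 = 0.469.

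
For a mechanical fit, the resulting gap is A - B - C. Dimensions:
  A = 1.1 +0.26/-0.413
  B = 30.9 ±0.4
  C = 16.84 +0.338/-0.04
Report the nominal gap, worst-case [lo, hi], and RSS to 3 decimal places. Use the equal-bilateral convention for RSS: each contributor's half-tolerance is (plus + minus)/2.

Stack each dimension's contribution:
  +A: nom +1.100 → Σnom=1.100; wc +0.260/-0.413 → slack +0.260/-0.413; half-tol=0.337, Σhalf²=0.113232
  -B: nom -30.900 → Σnom=-29.800; wc +0.400/-0.400 → slack +0.660/-0.813; half-tol=0.400, Σhalf²=0.273232
  -C: nom -16.840 → Σnom=-46.640; wc +0.040/-0.338 → slack +0.700/-1.151; half-tol=0.189, Σhalf²=0.308953
Nominal = -46.640. Worst-case = [-46.640 - 1.151, -46.640 + 0.700] = [-47.791, -45.940]. RSS = √0.308953 = 0.556.

nominal=-46.640 wc=[-47.791,-45.940] rss=0.556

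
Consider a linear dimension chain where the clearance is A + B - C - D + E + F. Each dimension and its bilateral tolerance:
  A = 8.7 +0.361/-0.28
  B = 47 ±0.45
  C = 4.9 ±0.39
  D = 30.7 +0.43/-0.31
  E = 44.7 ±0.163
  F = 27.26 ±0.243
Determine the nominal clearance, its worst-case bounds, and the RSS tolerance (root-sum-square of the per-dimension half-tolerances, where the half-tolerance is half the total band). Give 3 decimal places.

Stack each dimension's contribution:
  +A: nom +8.700 → Σnom=8.700; wc +0.361/-0.280 → slack +0.361/-0.280; half-tol=0.321, Σhalf²=0.102720
  +B: nom +47.000 → Σnom=55.700; wc +0.450/-0.450 → slack +0.811/-0.730; half-tol=0.450, Σhalf²=0.305220
  -C: nom -4.900 → Σnom=50.800; wc +0.390/-0.390 → slack +1.201/-1.120; half-tol=0.390, Σhalf²=0.457320
  -D: nom -30.700 → Σnom=20.100; wc +0.310/-0.430 → slack +1.511/-1.550; half-tol=0.370, Σhalf²=0.594220
  +E: nom +44.700 → Σnom=64.800; wc +0.163/-0.163 → slack +1.674/-1.713; half-tol=0.163, Σhalf²=0.620789
  +F: nom +27.260 → Σnom=92.060; wc +0.243/-0.243 → slack +1.917/-1.956; half-tol=0.243, Σhalf²=0.679838
Nominal = 92.060. Worst-case = [92.060 - 1.956, 92.060 + 1.917] = [90.104, 93.977]. RSS = √0.679838 = 0.825.

nominal=92.060 wc=[90.104,93.977] rss=0.825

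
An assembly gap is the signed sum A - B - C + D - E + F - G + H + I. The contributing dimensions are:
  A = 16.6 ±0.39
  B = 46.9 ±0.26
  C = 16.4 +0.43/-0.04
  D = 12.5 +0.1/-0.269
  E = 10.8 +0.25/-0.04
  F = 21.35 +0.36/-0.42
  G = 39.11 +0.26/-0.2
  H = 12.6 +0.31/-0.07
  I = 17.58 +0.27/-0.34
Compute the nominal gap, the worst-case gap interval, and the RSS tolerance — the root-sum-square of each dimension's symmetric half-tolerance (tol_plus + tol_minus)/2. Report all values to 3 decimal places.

nominal=-32.580 wc=[-35.269,-30.610] rss=0.815

Stack each dimension's contribution:
  +A: nom +16.600 → Σnom=16.600; wc +0.390/-0.390 → slack +0.390/-0.390; half-tol=0.390, Σhalf²=0.152100
  -B: nom -46.900 → Σnom=-30.300; wc +0.260/-0.260 → slack +0.650/-0.650; half-tol=0.260, Σhalf²=0.219700
  -C: nom -16.400 → Σnom=-46.700; wc +0.040/-0.430 → slack +0.690/-1.080; half-tol=0.235, Σhalf²=0.274925
  +D: nom +12.500 → Σnom=-34.200; wc +0.100/-0.269 → slack +0.790/-1.349; half-tol=0.184, Σhalf²=0.308965
  -E: nom -10.800 → Σnom=-45.000; wc +0.040/-0.250 → slack +0.830/-1.599; half-tol=0.145, Σhalf²=0.329990
  +F: nom +21.350 → Σnom=-23.650; wc +0.360/-0.420 → slack +1.190/-2.019; half-tol=0.390, Σhalf²=0.482090
  -G: nom -39.110 → Σnom=-62.760; wc +0.200/-0.260 → slack +1.390/-2.279; half-tol=0.230, Σhalf²=0.534990
  +H: nom +12.600 → Σnom=-50.160; wc +0.310/-0.070 → slack +1.700/-2.349; half-tol=0.190, Σhalf²=0.571090
  +I: nom +17.580 → Σnom=-32.580; wc +0.270/-0.340 → slack +1.970/-2.689; half-tol=0.305, Σhalf²=0.664115
Nominal = -32.580. Worst-case = [-32.580 - 2.689, -32.580 + 1.970] = [-35.269, -30.610]. RSS = √0.664115 = 0.815.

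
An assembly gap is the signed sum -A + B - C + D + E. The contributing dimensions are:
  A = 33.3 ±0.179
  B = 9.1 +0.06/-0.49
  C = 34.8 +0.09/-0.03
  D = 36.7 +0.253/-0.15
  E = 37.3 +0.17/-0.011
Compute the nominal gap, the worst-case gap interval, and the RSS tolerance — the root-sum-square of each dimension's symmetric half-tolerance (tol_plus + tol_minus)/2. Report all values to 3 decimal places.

Stack each dimension's contribution:
  -A: nom -33.300 → Σnom=-33.300; wc +0.179/-0.179 → slack +0.179/-0.179; half-tol=0.179, Σhalf²=0.032041
  +B: nom +9.100 → Σnom=-24.200; wc +0.060/-0.490 → slack +0.239/-0.669; half-tol=0.275, Σhalf²=0.107666
  -C: nom -34.800 → Σnom=-59.000; wc +0.030/-0.090 → slack +0.269/-0.759; half-tol=0.060, Σhalf²=0.111266
  +D: nom +36.700 → Σnom=-22.300; wc +0.253/-0.150 → slack +0.522/-0.909; half-tol=0.202, Σhalf²=0.151868
  +E: nom +37.300 → Σnom=15.000; wc +0.170/-0.011 → slack +0.692/-0.920; half-tol=0.091, Σhalf²=0.160059
Nominal = 15.000. Worst-case = [15.000 - 0.920, 15.000 + 0.692] = [14.080, 15.692]. RSS = √0.160059 = 0.400.

nominal=15.000 wc=[14.080,15.692] rss=0.400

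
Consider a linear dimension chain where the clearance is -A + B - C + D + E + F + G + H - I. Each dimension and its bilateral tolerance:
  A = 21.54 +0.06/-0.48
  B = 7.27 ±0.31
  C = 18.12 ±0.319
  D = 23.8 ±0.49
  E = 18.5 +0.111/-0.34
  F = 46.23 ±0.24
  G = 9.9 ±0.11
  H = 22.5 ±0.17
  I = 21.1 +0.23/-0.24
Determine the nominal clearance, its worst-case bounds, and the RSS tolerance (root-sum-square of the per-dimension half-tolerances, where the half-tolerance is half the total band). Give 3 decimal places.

Stack each dimension's contribution:
  -A: nom -21.540 → Σnom=-21.540; wc +0.480/-0.060 → slack +0.480/-0.060; half-tol=0.270, Σhalf²=0.072900
  +B: nom +7.270 → Σnom=-14.270; wc +0.310/-0.310 → slack +0.790/-0.370; half-tol=0.310, Σhalf²=0.169000
  -C: nom -18.120 → Σnom=-32.390; wc +0.319/-0.319 → slack +1.109/-0.689; half-tol=0.319, Σhalf²=0.270761
  +D: nom +23.800 → Σnom=-8.590; wc +0.490/-0.490 → slack +1.599/-1.179; half-tol=0.490, Σhalf²=0.510861
  +E: nom +18.500 → Σnom=9.910; wc +0.111/-0.340 → slack +1.710/-1.519; half-tol=0.226, Σhalf²=0.561711
  +F: nom +46.230 → Σnom=56.140; wc +0.240/-0.240 → slack +1.950/-1.759; half-tol=0.240, Σhalf²=0.619311
  +G: nom +9.900 → Σnom=66.040; wc +0.110/-0.110 → slack +2.060/-1.869; half-tol=0.110, Σhalf²=0.631411
  +H: nom +22.500 → Σnom=88.540; wc +0.170/-0.170 → slack +2.230/-2.039; half-tol=0.170, Σhalf²=0.660311
  -I: nom -21.100 → Σnom=67.440; wc +0.240/-0.230 → slack +2.470/-2.269; half-tol=0.235, Σhalf²=0.715536
Nominal = 67.440. Worst-case = [67.440 - 2.269, 67.440 + 2.470] = [65.171, 69.910]. RSS = √0.715536 = 0.846.

nominal=67.440 wc=[65.171,69.910] rss=0.846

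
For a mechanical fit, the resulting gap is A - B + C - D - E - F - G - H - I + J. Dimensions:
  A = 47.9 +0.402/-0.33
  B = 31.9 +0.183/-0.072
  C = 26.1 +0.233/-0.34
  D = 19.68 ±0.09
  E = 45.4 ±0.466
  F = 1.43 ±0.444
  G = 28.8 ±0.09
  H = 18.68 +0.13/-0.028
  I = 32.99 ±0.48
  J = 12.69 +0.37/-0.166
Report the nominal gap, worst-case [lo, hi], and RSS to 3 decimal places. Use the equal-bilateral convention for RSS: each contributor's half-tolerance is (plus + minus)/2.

nominal=-92.190 wc=[-94.909,-89.515] rss=0.986

Stack each dimension's contribution:
  +A: nom +47.900 → Σnom=47.900; wc +0.402/-0.330 → slack +0.402/-0.330; half-tol=0.366, Σhalf²=0.133956
  -B: nom -31.900 → Σnom=16.000; wc +0.072/-0.183 → slack +0.474/-0.513; half-tol=0.128, Σhalf²=0.150212
  +C: nom +26.100 → Σnom=42.100; wc +0.233/-0.340 → slack +0.707/-0.853; half-tol=0.287, Σhalf²=0.232295
  -D: nom -19.680 → Σnom=22.420; wc +0.090/-0.090 → slack +0.797/-0.943; half-tol=0.090, Σhalf²=0.240395
  -E: nom -45.400 → Σnom=-22.980; wc +0.466/-0.466 → slack +1.263/-1.409; half-tol=0.466, Σhalf²=0.457551
  -F: nom -1.430 → Σnom=-24.410; wc +0.444/-0.444 → slack +1.707/-1.853; half-tol=0.444, Σhalf²=0.654687
  -G: nom -28.800 → Σnom=-53.210; wc +0.090/-0.090 → slack +1.797/-1.943; half-tol=0.090, Σhalf²=0.662787
  -H: nom -18.680 → Σnom=-71.890; wc +0.028/-0.130 → slack +1.825/-2.073; half-tol=0.079, Σhalf²=0.669028
  -I: nom -32.990 → Σnom=-104.880; wc +0.480/-0.480 → slack +2.305/-2.553; half-tol=0.480, Σhalf²=0.899428
  +J: nom +12.690 → Σnom=-92.190; wc +0.370/-0.166 → slack +2.675/-2.719; half-tol=0.268, Σhalf²=0.971252
Nominal = -92.190. Worst-case = [-92.190 - 2.719, -92.190 + 2.675] = [-94.909, -89.515]. RSS = √0.971252 = 0.986.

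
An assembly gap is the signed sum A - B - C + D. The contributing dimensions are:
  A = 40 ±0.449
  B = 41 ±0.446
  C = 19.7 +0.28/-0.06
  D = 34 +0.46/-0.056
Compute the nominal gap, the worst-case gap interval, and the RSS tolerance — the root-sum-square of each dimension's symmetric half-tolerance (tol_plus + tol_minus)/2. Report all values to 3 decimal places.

Stack each dimension's contribution:
  +A: nom +40.000 → Σnom=40.000; wc +0.449/-0.449 → slack +0.449/-0.449; half-tol=0.449, Σhalf²=0.201601
  -B: nom -41.000 → Σnom=-1.000; wc +0.446/-0.446 → slack +0.895/-0.895; half-tol=0.446, Σhalf²=0.400517
  -C: nom -19.700 → Σnom=-20.700; wc +0.060/-0.280 → slack +0.955/-1.175; half-tol=0.170, Σhalf²=0.429417
  +D: nom +34.000 → Σnom=13.300; wc +0.460/-0.056 → slack +1.415/-1.231; half-tol=0.258, Σhalf²=0.495981
Nominal = 13.300. Worst-case = [13.300 - 1.231, 13.300 + 1.415] = [12.069, 14.715]. RSS = √0.495981 = 0.704.

nominal=13.300 wc=[12.069,14.715] rss=0.704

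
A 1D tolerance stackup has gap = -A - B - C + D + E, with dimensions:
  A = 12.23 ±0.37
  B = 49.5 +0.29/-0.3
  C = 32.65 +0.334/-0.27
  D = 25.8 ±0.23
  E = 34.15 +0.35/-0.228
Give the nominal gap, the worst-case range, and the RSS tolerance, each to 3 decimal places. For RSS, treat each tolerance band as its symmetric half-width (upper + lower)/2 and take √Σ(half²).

Stack each dimension's contribution:
  -A: nom -12.230 → Σnom=-12.230; wc +0.370/-0.370 → slack +0.370/-0.370; half-tol=0.370, Σhalf²=0.136900
  -B: nom -49.500 → Σnom=-61.730; wc +0.300/-0.290 → slack +0.670/-0.660; half-tol=0.295, Σhalf²=0.223925
  -C: nom -32.650 → Σnom=-94.380; wc +0.270/-0.334 → slack +0.940/-0.994; half-tol=0.302, Σhalf²=0.315129
  +D: nom +25.800 → Σnom=-68.580; wc +0.230/-0.230 → slack +1.170/-1.224; half-tol=0.230, Σhalf²=0.368029
  +E: nom +34.150 → Σnom=-34.430; wc +0.350/-0.228 → slack +1.520/-1.452; half-tol=0.289, Σhalf²=0.451550
Nominal = -34.430. Worst-case = [-34.430 - 1.452, -34.430 + 1.520] = [-35.882, -32.910]. RSS = √0.451550 = 0.672.

nominal=-34.430 wc=[-35.882,-32.910] rss=0.672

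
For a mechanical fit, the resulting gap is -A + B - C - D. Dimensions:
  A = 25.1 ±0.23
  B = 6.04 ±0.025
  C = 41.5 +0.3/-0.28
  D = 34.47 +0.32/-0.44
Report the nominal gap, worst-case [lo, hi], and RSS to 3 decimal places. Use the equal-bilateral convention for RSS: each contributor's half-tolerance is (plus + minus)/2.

Stack each dimension's contribution:
  -A: nom -25.100 → Σnom=-25.100; wc +0.230/-0.230 → slack +0.230/-0.230; half-tol=0.230, Σhalf²=0.052900
  +B: nom +6.040 → Σnom=-19.060; wc +0.025/-0.025 → slack +0.255/-0.255; half-tol=0.025, Σhalf²=0.053525
  -C: nom -41.500 → Σnom=-60.560; wc +0.280/-0.300 → slack +0.535/-0.555; half-tol=0.290, Σhalf²=0.137625
  -D: nom -34.470 → Σnom=-95.030; wc +0.440/-0.320 → slack +0.975/-0.875; half-tol=0.380, Σhalf²=0.282025
Nominal = -95.030. Worst-case = [-95.030 - 0.875, -95.030 + 0.975] = [-95.905, -94.055]. RSS = √0.282025 = 0.531.

nominal=-95.030 wc=[-95.905,-94.055] rss=0.531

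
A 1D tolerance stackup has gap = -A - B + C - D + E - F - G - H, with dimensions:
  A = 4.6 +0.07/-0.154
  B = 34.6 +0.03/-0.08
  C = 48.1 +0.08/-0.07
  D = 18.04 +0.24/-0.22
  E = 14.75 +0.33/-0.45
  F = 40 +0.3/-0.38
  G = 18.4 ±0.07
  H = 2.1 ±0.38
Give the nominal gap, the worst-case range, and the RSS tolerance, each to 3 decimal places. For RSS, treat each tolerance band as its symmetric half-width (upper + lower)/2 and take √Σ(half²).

Stack each dimension's contribution:
  -A: nom -4.600 → Σnom=-4.600; wc +0.154/-0.070 → slack +0.154/-0.070; half-tol=0.112, Σhalf²=0.012544
  -B: nom -34.600 → Σnom=-39.200; wc +0.080/-0.030 → slack +0.234/-0.100; half-tol=0.055, Σhalf²=0.015569
  +C: nom +48.100 → Σnom=8.900; wc +0.080/-0.070 → slack +0.314/-0.170; half-tol=0.075, Σhalf²=0.021194
  -D: nom -18.040 → Σnom=-9.140; wc +0.220/-0.240 → slack +0.534/-0.410; half-tol=0.230, Σhalf²=0.074094
  +E: nom +14.750 → Σnom=5.610; wc +0.330/-0.450 → slack +0.864/-0.860; half-tol=0.390, Σhalf²=0.226194
  -F: nom -40.000 → Σnom=-34.390; wc +0.380/-0.300 → slack +1.244/-1.160; half-tol=0.340, Σhalf²=0.341794
  -G: nom -18.400 → Σnom=-52.790; wc +0.070/-0.070 → slack +1.314/-1.230; half-tol=0.070, Σhalf²=0.346694
  -H: nom -2.100 → Σnom=-54.890; wc +0.380/-0.380 → slack +1.694/-1.610; half-tol=0.380, Σhalf²=0.491094
Nominal = -54.890. Worst-case = [-54.890 - 1.610, -54.890 + 1.694] = [-56.500, -53.196]. RSS = √0.491094 = 0.701.

nominal=-54.890 wc=[-56.500,-53.196] rss=0.701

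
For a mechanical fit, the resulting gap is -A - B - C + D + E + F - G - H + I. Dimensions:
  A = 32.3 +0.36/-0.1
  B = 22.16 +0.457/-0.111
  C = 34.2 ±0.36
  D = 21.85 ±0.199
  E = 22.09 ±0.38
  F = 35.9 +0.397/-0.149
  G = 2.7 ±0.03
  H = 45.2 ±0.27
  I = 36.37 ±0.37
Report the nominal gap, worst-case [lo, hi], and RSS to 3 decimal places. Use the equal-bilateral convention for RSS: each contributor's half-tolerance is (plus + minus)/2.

Stack each dimension's contribution:
  -A: nom -32.300 → Σnom=-32.300; wc +0.100/-0.360 → slack +0.100/-0.360; half-tol=0.230, Σhalf²=0.052900
  -B: nom -22.160 → Σnom=-54.460; wc +0.111/-0.457 → slack +0.211/-0.817; half-tol=0.284, Σhalf²=0.133556
  -C: nom -34.200 → Σnom=-88.660; wc +0.360/-0.360 → slack +0.571/-1.177; half-tol=0.360, Σhalf²=0.263156
  +D: nom +21.850 → Σnom=-66.810; wc +0.199/-0.199 → slack +0.770/-1.376; half-tol=0.199, Σhalf²=0.302757
  +E: nom +22.090 → Σnom=-44.720; wc +0.380/-0.380 → slack +1.150/-1.756; half-tol=0.380, Σhalf²=0.447157
  +F: nom +35.900 → Σnom=-8.820; wc +0.397/-0.149 → slack +1.547/-1.905; half-tol=0.273, Σhalf²=0.521686
  -G: nom -2.700 → Σnom=-11.520; wc +0.030/-0.030 → slack +1.577/-1.935; half-tol=0.030, Σhalf²=0.522586
  -H: nom -45.200 → Σnom=-56.720; wc +0.270/-0.270 → slack +1.847/-2.205; half-tol=0.270, Σhalf²=0.595486
  +I: nom +36.370 → Σnom=-20.350; wc +0.370/-0.370 → slack +2.217/-2.575; half-tol=0.370, Σhalf²=0.732386
Nominal = -20.350. Worst-case = [-20.350 - 2.575, -20.350 + 2.217] = [-22.925, -18.133]. RSS = √0.732386 = 0.856.

nominal=-20.350 wc=[-22.925,-18.133] rss=0.856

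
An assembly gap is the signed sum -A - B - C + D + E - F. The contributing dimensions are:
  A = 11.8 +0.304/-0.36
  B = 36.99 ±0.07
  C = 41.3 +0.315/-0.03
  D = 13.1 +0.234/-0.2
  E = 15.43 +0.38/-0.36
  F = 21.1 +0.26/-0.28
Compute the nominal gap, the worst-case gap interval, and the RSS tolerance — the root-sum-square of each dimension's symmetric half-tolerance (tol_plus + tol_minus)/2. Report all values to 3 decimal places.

Stack each dimension's contribution:
  -A: nom -11.800 → Σnom=-11.800; wc +0.360/-0.304 → slack +0.360/-0.304; half-tol=0.332, Σhalf²=0.110224
  -B: nom -36.990 → Σnom=-48.790; wc +0.070/-0.070 → slack +0.430/-0.374; half-tol=0.070, Σhalf²=0.115124
  -C: nom -41.300 → Σnom=-90.090; wc +0.030/-0.315 → slack +0.460/-0.689; half-tol=0.172, Σhalf²=0.144880
  +D: nom +13.100 → Σnom=-76.990; wc +0.234/-0.200 → slack +0.694/-0.889; half-tol=0.217, Σhalf²=0.191969
  +E: nom +15.430 → Σnom=-61.560; wc +0.380/-0.360 → slack +1.074/-1.249; half-tol=0.370, Σhalf²=0.328869
  -F: nom -21.100 → Σnom=-82.660; wc +0.280/-0.260 → slack +1.354/-1.509; half-tol=0.270, Σhalf²=0.401769
Nominal = -82.660. Worst-case = [-82.660 - 1.509, -82.660 + 1.354] = [-84.169, -81.306]. RSS = √0.401769 = 0.634.

nominal=-82.660 wc=[-84.169,-81.306] rss=0.634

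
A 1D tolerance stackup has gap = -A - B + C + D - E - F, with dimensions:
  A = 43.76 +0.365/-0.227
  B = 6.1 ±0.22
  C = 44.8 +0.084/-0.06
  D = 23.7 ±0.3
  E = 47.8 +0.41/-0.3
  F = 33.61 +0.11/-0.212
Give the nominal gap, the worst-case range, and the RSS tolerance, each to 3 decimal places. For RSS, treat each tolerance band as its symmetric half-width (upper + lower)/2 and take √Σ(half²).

Stack each dimension's contribution:
  -A: nom -43.760 → Σnom=-43.760; wc +0.227/-0.365 → slack +0.227/-0.365; half-tol=0.296, Σhalf²=0.087616
  -B: nom -6.100 → Σnom=-49.860; wc +0.220/-0.220 → slack +0.447/-0.585; half-tol=0.220, Σhalf²=0.136016
  +C: nom +44.800 → Σnom=-5.060; wc +0.084/-0.060 → slack +0.531/-0.645; half-tol=0.072, Σhalf²=0.141200
  +D: nom +23.700 → Σnom=18.640; wc +0.300/-0.300 → slack +0.831/-0.945; half-tol=0.300, Σhalf²=0.231200
  -E: nom -47.800 → Σnom=-29.160; wc +0.300/-0.410 → slack +1.131/-1.355; half-tol=0.355, Σhalf²=0.357225
  -F: nom -33.610 → Σnom=-62.770; wc +0.212/-0.110 → slack +1.343/-1.465; half-tol=0.161, Σhalf²=0.383146
Nominal = -62.770. Worst-case = [-62.770 - 1.465, -62.770 + 1.343] = [-64.235, -61.427]. RSS = √0.383146 = 0.619.

nominal=-62.770 wc=[-64.235,-61.427] rss=0.619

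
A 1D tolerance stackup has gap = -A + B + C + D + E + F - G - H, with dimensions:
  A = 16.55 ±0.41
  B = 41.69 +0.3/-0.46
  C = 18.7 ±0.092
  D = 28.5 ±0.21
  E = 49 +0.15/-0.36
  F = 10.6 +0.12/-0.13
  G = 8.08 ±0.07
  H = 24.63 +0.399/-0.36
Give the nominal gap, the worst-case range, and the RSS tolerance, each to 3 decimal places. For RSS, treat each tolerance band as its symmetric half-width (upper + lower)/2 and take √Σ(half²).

nominal=99.230 wc=[97.099,100.942] rss=0.771

Stack each dimension's contribution:
  -A: nom -16.550 → Σnom=-16.550; wc +0.410/-0.410 → slack +0.410/-0.410; half-tol=0.410, Σhalf²=0.168100
  +B: nom +41.690 → Σnom=25.140; wc +0.300/-0.460 → slack +0.710/-0.870; half-tol=0.380, Σhalf²=0.312500
  +C: nom +18.700 → Σnom=43.840; wc +0.092/-0.092 → slack +0.802/-0.962; half-tol=0.092, Σhalf²=0.320964
  +D: nom +28.500 → Σnom=72.340; wc +0.210/-0.210 → slack +1.012/-1.172; half-tol=0.210, Σhalf²=0.365064
  +E: nom +49.000 → Σnom=121.340; wc +0.150/-0.360 → slack +1.162/-1.532; half-tol=0.255, Σhalf²=0.430089
  +F: nom +10.600 → Σnom=131.940; wc +0.120/-0.130 → slack +1.282/-1.662; half-tol=0.125, Σhalf²=0.445714
  -G: nom -8.080 → Σnom=123.860; wc +0.070/-0.070 → slack +1.352/-1.732; half-tol=0.070, Σhalf²=0.450614
  -H: nom -24.630 → Σnom=99.230; wc +0.360/-0.399 → slack +1.712/-2.131; half-tol=0.380, Σhalf²=0.594634
Nominal = 99.230. Worst-case = [99.230 - 2.131, 99.230 + 1.712] = [97.099, 100.942]. RSS = √0.594634 = 0.771.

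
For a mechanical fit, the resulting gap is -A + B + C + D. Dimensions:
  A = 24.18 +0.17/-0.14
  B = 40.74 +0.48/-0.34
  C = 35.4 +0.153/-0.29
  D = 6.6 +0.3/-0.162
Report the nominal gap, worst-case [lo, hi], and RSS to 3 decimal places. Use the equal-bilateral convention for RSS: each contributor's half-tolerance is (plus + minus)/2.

Stack each dimension's contribution:
  -A: nom -24.180 → Σnom=-24.180; wc +0.140/-0.170 → slack +0.140/-0.170; half-tol=0.155, Σhalf²=0.024025
  +B: nom +40.740 → Σnom=16.560; wc +0.480/-0.340 → slack +0.620/-0.510; half-tol=0.410, Σhalf²=0.192125
  +C: nom +35.400 → Σnom=51.960; wc +0.153/-0.290 → slack +0.773/-0.800; half-tol=0.221, Σhalf²=0.241187
  +D: nom +6.600 → Σnom=58.560; wc +0.300/-0.162 → slack +1.073/-0.962; half-tol=0.231, Σhalf²=0.294548
Nominal = 58.560. Worst-case = [58.560 - 0.962, 58.560 + 1.073] = [57.598, 59.633]. RSS = √0.294548 = 0.543.

nominal=58.560 wc=[57.598,59.633] rss=0.543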